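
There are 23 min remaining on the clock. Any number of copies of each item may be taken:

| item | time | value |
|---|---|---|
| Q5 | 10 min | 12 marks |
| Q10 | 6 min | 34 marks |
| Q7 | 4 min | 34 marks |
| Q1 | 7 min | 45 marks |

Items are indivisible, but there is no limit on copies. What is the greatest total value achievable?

Best value-per-unit is Q7 at 34/4; filling with it alone gives 5×34 = 170.
Optimal mix: 4×Q7 + 1×Q1 → time 23, value 181.

181 marks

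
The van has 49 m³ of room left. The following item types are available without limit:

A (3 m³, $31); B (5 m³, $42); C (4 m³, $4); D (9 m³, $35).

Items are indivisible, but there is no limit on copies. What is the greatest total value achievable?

Best value-per-unit is A at 31/3, and filling with it alone uses volume 16×3=48. No mix of the others beats 16×31 = 496.

$496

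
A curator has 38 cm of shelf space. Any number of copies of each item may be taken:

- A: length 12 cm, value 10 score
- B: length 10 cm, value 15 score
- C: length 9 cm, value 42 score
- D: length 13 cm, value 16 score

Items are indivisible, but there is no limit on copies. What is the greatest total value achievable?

Best value-per-unit is C at 42/9, and filling with it alone uses length 4×9=36. No mix of the others beats 4×42 = 168.

168 score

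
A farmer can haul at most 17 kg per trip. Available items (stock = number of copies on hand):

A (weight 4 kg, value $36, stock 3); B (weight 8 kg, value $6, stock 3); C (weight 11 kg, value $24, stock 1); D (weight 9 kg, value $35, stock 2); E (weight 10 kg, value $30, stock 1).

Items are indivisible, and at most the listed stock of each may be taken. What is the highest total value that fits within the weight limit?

Top feasible selections:
- 3×A: weight 12, value 108
- 2×A + 1×D: weight 17, value 107
- 2×A + 1×B: weight 16, value 78
Best: $108.

$108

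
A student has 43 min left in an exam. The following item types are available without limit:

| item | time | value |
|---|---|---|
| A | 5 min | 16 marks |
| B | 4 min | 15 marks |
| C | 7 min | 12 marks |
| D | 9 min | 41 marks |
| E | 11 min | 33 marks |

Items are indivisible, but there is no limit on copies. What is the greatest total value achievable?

Best value-per-unit is D at 41/9; filling with it alone gives 4×41 = 164.
Optimal mix: 4×B + 3×D → time 43, value 183.

183 marks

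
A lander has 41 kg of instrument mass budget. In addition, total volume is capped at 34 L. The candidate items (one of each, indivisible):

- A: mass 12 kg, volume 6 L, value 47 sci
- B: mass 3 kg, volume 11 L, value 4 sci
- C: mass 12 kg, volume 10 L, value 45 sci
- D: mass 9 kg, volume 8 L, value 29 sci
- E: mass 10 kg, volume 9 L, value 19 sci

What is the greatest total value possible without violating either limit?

121 sci

Feasible sets respecting both limits:
- A+C+D: mass 33, volume 24, value 121
- A+C+E: mass 34, volume 25, value 111
- A+B+D+E: mass 34, volume 34, value 99
- A+B+C: mass 27, volume 27, value 96
Best: 121 sci.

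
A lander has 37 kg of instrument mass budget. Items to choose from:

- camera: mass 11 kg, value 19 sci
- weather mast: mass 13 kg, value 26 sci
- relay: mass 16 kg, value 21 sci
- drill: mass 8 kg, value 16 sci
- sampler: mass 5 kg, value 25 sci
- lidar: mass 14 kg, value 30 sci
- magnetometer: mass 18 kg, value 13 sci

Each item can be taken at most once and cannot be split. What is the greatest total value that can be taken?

Check high-value combinations within 37 kg:
- camera+weather mast+drill+sampler: mass 11+13+8+5=37, value 19+26+16+25=86
- weather mast+sampler+lidar: mass 13+5+14=32, value 26+25+30=81
- relay+sampler+lidar: mass 16+5+14=35, value 21+25+30=76
- camera+sampler+lidar: mass 11+5+14=30, value 19+25+30=74
Best: 86 sci.

86 sci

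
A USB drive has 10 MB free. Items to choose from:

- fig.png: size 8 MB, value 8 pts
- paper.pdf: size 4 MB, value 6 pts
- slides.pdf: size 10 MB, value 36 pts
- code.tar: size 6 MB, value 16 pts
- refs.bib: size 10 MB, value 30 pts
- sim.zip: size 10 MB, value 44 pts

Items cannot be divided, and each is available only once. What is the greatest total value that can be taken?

44 pts

This is a 0/1 knapsack; check combinations near the capacity.
- sim.zip: size 10, value 44
- slides.pdf: size 10, value 36
- refs.bib: size 10, value 30
Best: 44 pts.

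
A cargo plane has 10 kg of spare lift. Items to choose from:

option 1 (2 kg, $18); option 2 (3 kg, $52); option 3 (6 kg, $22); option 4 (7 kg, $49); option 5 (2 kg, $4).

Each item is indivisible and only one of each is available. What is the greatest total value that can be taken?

$101

Check high-value combinations within 10 kg:
- option 2+option 4: weight 3+7=10, value 52+49=101
- option 1+option 2+option 5: weight 2+3+2=7, value 18+52+4=74
- option 2+option 3: weight 3+6=9, value 52+22=74
Best: $101.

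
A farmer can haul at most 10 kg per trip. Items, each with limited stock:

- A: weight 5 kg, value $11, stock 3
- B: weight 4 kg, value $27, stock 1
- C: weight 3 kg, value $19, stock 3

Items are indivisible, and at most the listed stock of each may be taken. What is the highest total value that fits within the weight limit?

Top feasible selections:
- 1×B + 2×C: weight 10, value 65
- 3×C: weight 9, value 57
Best: $65.

$65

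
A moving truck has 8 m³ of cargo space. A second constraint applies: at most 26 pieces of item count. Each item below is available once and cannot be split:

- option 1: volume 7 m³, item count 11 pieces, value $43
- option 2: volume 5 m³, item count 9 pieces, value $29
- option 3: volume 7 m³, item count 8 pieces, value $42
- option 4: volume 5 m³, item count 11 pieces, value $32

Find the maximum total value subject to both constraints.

Feasible sets respecting both limits:
- option 1: volume 7, item count 11, value 43
- option 3: volume 7, item count 8, value 42
- option 4: volume 5, item count 11, value 32
- option 2: volume 5, item count 9, value 29
Best: $43.

$43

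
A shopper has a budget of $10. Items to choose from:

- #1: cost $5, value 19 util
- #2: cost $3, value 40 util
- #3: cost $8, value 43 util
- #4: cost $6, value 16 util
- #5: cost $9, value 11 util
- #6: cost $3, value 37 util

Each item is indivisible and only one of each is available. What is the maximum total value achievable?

77 util

Check high-value combinations within $10:
- #2+#6: cost 3+3=6, value 40+37=77
- #1+#2: cost 5+3=8, value 19+40=59
- #1+#6: cost 5+3=8, value 19+37=56
Best: 77 util.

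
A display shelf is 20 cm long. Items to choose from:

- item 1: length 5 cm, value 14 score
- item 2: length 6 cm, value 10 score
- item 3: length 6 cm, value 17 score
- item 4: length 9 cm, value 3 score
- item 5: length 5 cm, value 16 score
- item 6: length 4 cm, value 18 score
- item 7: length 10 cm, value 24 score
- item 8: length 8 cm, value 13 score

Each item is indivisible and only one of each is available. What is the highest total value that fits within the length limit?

Check high-value combinations within 20 cm:
- item 1+item 3+item 5+item 6: length 5+6+5+4=20, value 14+17+16+18=65
- item 3+item 6+item 7: length 6+4+10=20, value 17+18+24=59
- item 5+item 6+item 7: length 5+4+10=19, value 16+18+24=58
- item 1+item 2+item 5+item 6: length 5+6+5+4=20, value 14+10+16+18=58
- item 1+item 6+item 7: length 5+4+10=19, value 14+18+24=56
Best: 65 score.

65 score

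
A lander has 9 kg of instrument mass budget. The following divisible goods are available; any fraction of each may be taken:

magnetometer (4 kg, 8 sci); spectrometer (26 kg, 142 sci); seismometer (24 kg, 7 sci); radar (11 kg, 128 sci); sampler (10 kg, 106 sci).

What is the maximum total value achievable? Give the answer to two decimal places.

104.73

Take in order of value per unit:
- radar (128/11 per unit): 9 of 11 → value 9×128/11 = 104.7273, running total 104.73
Total 104.73.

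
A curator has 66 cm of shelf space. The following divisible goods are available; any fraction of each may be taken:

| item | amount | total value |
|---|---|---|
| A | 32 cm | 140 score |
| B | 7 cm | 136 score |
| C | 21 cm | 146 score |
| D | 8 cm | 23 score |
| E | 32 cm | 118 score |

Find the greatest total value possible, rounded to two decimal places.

444.13

Take in order of value per unit:
- B (136/7 per unit): all 7 → value 136, running total 136.00
- C (146/21 per unit): all 21 → value 146, running total 282.00
- A (140/32 per unit): all 32 → value 140, running total 422.00
- E (118/32 per unit): 6 of 32 → value 6×118/32 = 22.1250, running total 444.13
Total 444.13.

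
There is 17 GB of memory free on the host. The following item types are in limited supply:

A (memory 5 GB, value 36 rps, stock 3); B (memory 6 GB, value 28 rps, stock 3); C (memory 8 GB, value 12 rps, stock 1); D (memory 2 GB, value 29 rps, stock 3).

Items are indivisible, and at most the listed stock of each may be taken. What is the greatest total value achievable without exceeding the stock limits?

159 rps

Top feasible selections:
- 2×A + 3×D: memory 16, value 159
- 1×A + 1×B + 3×D: memory 17, value 151
- 3×A + 1×D: memory 17, value 137
Best: 159 rps.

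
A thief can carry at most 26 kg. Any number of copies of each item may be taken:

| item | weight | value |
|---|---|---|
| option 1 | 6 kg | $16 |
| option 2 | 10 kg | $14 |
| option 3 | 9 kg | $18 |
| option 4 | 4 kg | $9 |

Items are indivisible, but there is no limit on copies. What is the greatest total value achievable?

Best value-per-unit is option 1 at 16/6; filling with it alone gives 4×16 = 64.
Optimal mix: 3×option 1 + 2×option 4 → weight 26, value 66.

$66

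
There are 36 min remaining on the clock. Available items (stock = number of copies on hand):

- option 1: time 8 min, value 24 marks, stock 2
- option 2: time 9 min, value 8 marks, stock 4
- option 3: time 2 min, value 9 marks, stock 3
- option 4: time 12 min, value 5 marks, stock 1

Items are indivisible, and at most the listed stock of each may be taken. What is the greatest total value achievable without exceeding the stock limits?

Top feasible selections:
- 2×option 1 + 1×option 2 + 3×option 3: time 31, value 83
- 2×option 1 + 3×option 3 + 1×option 4: time 34, value 80
Best: 83 marks.

83 marks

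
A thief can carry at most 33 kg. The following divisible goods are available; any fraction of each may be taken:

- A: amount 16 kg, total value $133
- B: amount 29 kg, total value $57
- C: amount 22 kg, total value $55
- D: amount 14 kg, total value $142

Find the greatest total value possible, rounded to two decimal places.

282.50

Take in order of value per unit:
- D (142/14 per unit): all 14 → value 142, running total 142.00
- A (133/16 per unit): all 16 → value 133, running total 275.00
- C (55/22 per unit): 3 of 22 → value 3×55/22 = 7.5000, running total 282.50
Total 282.50.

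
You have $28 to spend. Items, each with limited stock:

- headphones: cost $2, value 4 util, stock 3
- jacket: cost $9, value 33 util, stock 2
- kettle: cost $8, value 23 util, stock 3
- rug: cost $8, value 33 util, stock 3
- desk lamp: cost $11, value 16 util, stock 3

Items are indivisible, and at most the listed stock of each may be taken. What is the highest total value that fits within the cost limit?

Best selections within cost 28 and stock limits:
- 2×headphones + 3×rug: cost 28, value 107
- 1×headphones + 3×rug: cost 26, value 103
- 1×headphones + 1×jacket + 2×rug: cost 27, value 103
- 1×headphones + 2×jacket + 1×rug: cost 28, value 103
Best: 107 util.

107 util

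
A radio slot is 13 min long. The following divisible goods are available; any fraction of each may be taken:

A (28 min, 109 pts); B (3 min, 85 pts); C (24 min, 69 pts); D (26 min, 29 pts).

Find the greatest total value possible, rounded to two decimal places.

123.93

Take in order of value per unit:
- B (85/3 per unit): all 3 → value 85, running total 85.00
- A (109/28 per unit): 10 of 28 → value 10×109/28 = 38.9286, running total 123.93
Total 123.93.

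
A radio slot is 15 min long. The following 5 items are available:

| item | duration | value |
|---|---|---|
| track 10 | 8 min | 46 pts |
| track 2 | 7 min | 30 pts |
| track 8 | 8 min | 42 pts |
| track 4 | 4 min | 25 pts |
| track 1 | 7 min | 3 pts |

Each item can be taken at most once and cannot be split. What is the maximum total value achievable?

Check high-value combinations within 15 min:
- track 10+track 2: duration 8+7=15, value 46+30=76
- track 2+track 8: duration 7+8=15, value 30+42=72
- track 10+track 4: duration 8+4=12, value 46+25=71
Best: 76 pts.

76 pts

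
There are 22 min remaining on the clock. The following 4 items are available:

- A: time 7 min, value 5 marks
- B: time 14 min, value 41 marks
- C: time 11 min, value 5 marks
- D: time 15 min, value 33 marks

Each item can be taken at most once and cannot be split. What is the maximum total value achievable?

46 marks

Check high-value combinations within 22 min:
- A+B: time 7+14=21, value 5+41=46
- B: time 14, value 41
- A+D: time 7+15=22, value 5+33=38
- D: time 15, value 33
- A+C: time 7+11=18, value 5+5=10
Best: 46 marks.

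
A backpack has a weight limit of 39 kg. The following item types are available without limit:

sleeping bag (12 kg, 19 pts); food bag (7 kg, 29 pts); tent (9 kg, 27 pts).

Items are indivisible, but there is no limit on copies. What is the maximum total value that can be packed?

145 pts

Best value-per-unit is food bag at 29/7, and filling with it alone uses weight 5×7=35. No mix of the others beats 5×29 = 145.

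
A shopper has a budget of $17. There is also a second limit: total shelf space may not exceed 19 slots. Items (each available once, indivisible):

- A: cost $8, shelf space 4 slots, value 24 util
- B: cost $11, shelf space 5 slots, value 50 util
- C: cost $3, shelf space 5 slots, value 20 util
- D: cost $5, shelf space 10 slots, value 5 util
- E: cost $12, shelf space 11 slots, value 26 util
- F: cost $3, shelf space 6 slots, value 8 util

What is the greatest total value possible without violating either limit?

Feasible sets respecting both limits:
- B+C+F: cost 17, shelf space 16, value 78
- B+C: cost 14, shelf space 10, value 70
- B+F: cost 14, shelf space 11, value 58
- B+D: cost 16, shelf space 15, value 55
Best: 78 util.

78 util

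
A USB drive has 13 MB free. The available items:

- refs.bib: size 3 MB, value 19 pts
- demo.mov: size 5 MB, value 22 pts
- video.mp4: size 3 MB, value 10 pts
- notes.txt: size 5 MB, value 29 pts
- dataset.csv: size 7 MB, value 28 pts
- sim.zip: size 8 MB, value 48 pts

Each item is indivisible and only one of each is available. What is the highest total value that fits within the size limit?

Check high-value combinations within 13 MB:
- notes.txt+sim.zip: size 5+8=13, value 29+48=77
- refs.bib+demo.mov+notes.txt: size 3+5+5=13, value 19+22+29=70
- demo.mov+sim.zip: size 5+8=13, value 22+48=70
Best: 77 pts.

77 pts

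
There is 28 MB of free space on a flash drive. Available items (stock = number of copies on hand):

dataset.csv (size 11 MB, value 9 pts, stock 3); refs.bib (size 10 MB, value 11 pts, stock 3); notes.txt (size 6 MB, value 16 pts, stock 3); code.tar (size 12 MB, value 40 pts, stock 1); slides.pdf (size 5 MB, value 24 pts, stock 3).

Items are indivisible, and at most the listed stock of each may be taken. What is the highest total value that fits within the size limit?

Top feasible selections:
- 1×code.tar + 3×slides.pdf: size 27, value 112
- 2×notes.txt + 3×slides.pdf: size 27, value 104
Best: 112 pts.

112 pts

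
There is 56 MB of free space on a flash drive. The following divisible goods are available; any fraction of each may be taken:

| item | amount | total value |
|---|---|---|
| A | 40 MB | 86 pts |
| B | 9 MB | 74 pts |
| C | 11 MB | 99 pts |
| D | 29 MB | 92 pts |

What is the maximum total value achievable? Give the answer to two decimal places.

Take in order of value per unit:
- C (99/11 per unit): all 11 → value 99, running total 99.00
- B (74/9 per unit): all 9 → value 74, running total 173.00
- D (92/29 per unit): all 29 → value 92, running total 265.00
- A (86/40 per unit): 7 of 40 → value 7×86/40 = 15.0500, running total 280.05
Total 280.05.

280.05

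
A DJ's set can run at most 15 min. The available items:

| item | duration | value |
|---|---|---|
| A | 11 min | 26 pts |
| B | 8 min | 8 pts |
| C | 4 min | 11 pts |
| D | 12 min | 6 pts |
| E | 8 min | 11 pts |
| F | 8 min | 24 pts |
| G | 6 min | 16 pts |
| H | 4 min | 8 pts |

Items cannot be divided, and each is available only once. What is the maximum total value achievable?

40 pts

Check high-value combinations within 15 min:
- F+G: duration 8+6=14, value 24+16=40
- A+C: duration 11+4=15, value 26+11=37
- C+F: duration 4+8=12, value 11+24=35
- C+G+H: duration 4+6+4=14, value 11+16+8=35
Best: 40 pts.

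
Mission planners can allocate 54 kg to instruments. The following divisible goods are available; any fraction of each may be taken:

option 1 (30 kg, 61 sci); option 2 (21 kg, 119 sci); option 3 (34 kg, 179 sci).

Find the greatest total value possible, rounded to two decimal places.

292.74

Take in order of value per unit:
- option 2 (119/21 per unit): all 21 → value 119, running total 119.00
- option 3 (179/34 per unit): 33 of 34 → value 33×179/34 = 173.7353, running total 292.74
Total 292.74.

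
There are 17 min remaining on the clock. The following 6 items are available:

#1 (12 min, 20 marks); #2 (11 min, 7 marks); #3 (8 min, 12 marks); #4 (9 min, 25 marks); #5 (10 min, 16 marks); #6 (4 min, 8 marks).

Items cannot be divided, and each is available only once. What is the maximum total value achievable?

Check high-value combinations within 17 min:
- #3+#4: time 8+9=17, value 12+25=37
- #4+#6: time 9+4=13, value 25+8=33
- #1+#6: time 12+4=16, value 20+8=28
- #4: time 9, value 25
Best: 37 marks.

37 marks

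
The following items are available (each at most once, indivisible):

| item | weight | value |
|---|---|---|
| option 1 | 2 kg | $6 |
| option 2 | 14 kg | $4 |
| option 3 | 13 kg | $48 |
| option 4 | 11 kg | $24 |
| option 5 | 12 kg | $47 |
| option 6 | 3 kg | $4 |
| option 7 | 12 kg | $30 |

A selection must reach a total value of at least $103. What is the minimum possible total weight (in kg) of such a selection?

Subsets with value ≥ 103, sorted by total weight:
- option 1+option 3+option 5+option 6: weight 30, value 105
- option 3+option 4+option 5: weight 36, value 119
- option 3+option 5+option 7: weight 37, value 125
Minimum weight: 30 kg.

30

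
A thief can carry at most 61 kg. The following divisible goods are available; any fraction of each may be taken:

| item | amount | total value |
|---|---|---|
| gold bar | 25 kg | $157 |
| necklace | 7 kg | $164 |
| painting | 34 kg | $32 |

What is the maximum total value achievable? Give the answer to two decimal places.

348.29

Take in order of value per unit:
- necklace (164/7 per unit): all 7 → value 164, running total 164.00
- gold bar (157/25 per unit): all 25 → value 157, running total 321.00
- painting (32/34 per unit): 29 of 34 → value 29×32/34 = 27.2941, running total 348.29
Total 348.29.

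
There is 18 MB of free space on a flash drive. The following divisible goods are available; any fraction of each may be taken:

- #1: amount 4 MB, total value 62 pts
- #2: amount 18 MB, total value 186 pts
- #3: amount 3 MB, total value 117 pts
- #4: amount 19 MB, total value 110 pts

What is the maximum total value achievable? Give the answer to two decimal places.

292.67

Take in order of value per unit:
- #3 (117/3 per unit): all 3 → value 117, running total 117.00
- #1 (62/4 per unit): all 4 → value 62, running total 179.00
- #2 (186/18 per unit): 11 of 18 → value 11×186/18 = 113.6667, running total 292.67
Total 292.67.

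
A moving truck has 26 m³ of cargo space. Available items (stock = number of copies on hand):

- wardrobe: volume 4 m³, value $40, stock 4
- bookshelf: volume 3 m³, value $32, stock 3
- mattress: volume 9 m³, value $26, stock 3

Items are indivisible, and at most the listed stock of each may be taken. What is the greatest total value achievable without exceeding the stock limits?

$256

Top feasible selections:
- 4×wardrobe + 3×bookshelf: volume 25, value 256
- 4×wardrobe + 2×bookshelf: volume 22, value 224
Best: $256.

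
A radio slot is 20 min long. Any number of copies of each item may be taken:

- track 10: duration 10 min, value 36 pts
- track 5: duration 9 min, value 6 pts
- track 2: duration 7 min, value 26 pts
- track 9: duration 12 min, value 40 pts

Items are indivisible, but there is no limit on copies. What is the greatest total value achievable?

72 pts

Best value-per-unit is track 2 at 26/7; filling with it alone gives 2×26 = 52.
Optimal mix: 2×track 10 → duration 20, value 72.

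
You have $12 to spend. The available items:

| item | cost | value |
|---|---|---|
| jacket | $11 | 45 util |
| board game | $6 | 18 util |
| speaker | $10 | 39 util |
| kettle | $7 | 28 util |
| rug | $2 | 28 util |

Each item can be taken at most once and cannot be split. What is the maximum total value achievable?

Check high-value combinations within $12:
- speaker+rug: cost 10+2=12, value 39+28=67
- kettle+rug: cost 7+2=9, value 28+28=56
- board game+rug: cost 6+2=8, value 18+28=46
- jacket: cost 11, value 45
Best: 67 util.

67 util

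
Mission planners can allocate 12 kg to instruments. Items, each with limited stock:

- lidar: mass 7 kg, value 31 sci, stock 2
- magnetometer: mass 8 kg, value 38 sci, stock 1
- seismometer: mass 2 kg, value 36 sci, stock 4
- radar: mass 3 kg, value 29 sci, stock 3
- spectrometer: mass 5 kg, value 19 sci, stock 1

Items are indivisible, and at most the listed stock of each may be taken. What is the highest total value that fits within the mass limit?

173 sci

Top feasible selections:
- 4×seismometer + 1×radar: mass 11, value 173
- 3×seismometer + 2×radar: mass 12, value 166
Best: 173 sci.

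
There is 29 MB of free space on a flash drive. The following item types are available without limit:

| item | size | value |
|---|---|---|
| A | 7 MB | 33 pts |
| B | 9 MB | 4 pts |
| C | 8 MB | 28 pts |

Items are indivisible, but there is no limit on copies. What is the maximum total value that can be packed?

132 pts

Best value-per-unit is A at 33/7, and filling with it alone uses size 4×7=28. No mix of the others beats 4×33 = 132.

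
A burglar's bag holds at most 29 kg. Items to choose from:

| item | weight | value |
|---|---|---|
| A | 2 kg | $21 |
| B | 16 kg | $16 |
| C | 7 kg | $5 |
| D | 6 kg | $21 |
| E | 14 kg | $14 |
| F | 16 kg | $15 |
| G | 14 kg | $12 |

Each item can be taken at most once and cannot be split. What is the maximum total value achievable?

$61

Check high-value combinations within 29 kg:
- A+C+D+E: weight 2+7+6+14=29, value 21+5+21+14=61
- A+C+D+G: weight 2+7+6+14=29, value 21+5+21+12=59
- A+B+D: weight 2+16+6=24, value 21+16+21=58
- A+D+F: weight 2+6+16=24, value 21+21+15=57
Best: $61.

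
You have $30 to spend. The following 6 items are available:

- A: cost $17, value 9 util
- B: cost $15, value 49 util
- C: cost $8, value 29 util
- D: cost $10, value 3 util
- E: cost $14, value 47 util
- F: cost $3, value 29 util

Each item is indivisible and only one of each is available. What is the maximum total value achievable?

107 util

Check high-value combinations within $30:
- B+C+F: cost 15+8+3=26, value 49+29+29=107
- C+E+F: cost 8+14+3=25, value 29+47+29=105
- B+E: cost 15+14=29, value 49+47=96
Best: 107 util.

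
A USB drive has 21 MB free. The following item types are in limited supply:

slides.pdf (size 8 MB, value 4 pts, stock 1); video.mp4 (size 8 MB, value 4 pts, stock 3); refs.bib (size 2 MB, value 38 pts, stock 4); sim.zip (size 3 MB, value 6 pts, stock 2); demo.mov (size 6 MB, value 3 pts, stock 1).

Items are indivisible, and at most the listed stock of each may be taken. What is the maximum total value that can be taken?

Best selections within size 21 and stock limits:
- 4×refs.bib + 2×sim.zip + 1×demo.mov: size 20, value 167
- 4×refs.bib + 2×sim.zip: size 14, value 164
- 1×video.mp4 + 4×refs.bib + 1×sim.zip: size 19, value 162
Best: 167 pts.

167 pts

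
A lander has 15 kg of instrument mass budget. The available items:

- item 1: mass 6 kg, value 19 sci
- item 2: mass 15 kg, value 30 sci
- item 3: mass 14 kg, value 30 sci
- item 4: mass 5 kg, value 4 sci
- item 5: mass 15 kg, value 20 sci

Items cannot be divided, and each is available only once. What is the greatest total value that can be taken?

30 sci

Check high-value combinations within 15 kg:
- item 3: mass 14, value 30
- item 2: mass 15, value 30
- item 1+item 4: mass 6+5=11, value 19+4=23
- item 5: mass 15, value 20
- item 1: mass 6, value 19
Best: 30 sci.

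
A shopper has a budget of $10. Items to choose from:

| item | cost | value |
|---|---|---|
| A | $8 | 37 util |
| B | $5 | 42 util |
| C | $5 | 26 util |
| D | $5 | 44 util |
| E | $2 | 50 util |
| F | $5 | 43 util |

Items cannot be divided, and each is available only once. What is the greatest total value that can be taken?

Check high-value combinations within $10:
- D+E: cost 5+2=7, value 44+50=94
- E+F: cost 2+5=7, value 50+43=93
- B+E: cost 5+2=7, value 42+50=92
- A+E: cost 8+2=10, value 37+50=87
Best: 94 util.

94 util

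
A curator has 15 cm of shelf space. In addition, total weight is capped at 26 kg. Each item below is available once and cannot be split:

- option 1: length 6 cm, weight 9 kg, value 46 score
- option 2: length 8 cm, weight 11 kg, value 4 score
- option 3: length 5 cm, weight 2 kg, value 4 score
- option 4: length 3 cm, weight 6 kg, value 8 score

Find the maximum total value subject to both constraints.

Feasible sets respecting both limits:
- option 1+option 3+option 4: length 14, weight 17, value 58
- option 1+option 4: length 9, weight 15, value 54
- option 1+option 2: length 14, weight 20, value 50
Best: 58 score.

58 score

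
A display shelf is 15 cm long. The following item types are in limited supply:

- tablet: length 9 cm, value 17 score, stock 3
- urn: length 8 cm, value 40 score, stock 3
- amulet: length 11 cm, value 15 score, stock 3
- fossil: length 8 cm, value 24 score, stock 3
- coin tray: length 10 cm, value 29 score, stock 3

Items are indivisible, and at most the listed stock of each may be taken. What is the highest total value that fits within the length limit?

40 score

Best selections within length 15 and stock limits:
- 1×urn: length 8, value 40
- 1×coin tray: length 10, value 29
- 1×fossil: length 8, value 24
- 1×tablet: length 9, value 17
Best: 40 score.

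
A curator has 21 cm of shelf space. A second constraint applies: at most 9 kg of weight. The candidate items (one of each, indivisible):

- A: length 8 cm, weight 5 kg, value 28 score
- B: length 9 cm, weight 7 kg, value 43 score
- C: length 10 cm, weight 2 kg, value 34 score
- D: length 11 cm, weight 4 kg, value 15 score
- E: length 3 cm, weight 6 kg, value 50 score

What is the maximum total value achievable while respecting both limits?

84 score

Feasible sets respecting both limits:
- C+E: length 13, weight 8, value 84
- B+C: length 19, weight 9, value 77
- A+C: length 18, weight 7, value 62
- E: length 3, weight 6, value 50
Best: 84 score.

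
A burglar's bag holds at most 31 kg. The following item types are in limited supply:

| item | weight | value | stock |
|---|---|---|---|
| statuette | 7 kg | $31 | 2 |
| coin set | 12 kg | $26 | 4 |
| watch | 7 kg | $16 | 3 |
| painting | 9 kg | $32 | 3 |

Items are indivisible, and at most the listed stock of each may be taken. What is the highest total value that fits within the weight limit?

Top feasible selections:
- 2×statuette + 1×watch + 1×painting: weight 30, value 110
- 3×painting: weight 27, value 96
- 1×statuette + 2×painting: weight 25, value 95
Best: $110.

$110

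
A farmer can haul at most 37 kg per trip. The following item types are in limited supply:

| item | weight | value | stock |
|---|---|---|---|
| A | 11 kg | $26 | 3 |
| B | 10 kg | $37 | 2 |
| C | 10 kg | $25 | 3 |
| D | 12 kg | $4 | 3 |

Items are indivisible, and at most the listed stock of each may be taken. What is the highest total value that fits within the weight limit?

Top feasible selections:
- 1×A + 2×B: weight 31, value 100
- 2×B + 1×C: weight 30, value 99
- 2×A + 1×B: weight 32, value 89
Best: $100.

$100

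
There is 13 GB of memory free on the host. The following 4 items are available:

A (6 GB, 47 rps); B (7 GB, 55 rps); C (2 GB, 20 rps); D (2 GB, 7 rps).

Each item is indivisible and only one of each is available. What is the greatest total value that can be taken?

Check high-value combinations within 13 GB:
- A+B: memory 6+7=13, value 47+55=102
- B+C+D: memory 7+2+2=11, value 55+20+7=82
- B+C: memory 7+2=9, value 55+20=75
- A+C+D: memory 6+2+2=10, value 47+20+7=74
- A+C: memory 6+2=8, value 47+20=67
Best: 102 rps.

102 rps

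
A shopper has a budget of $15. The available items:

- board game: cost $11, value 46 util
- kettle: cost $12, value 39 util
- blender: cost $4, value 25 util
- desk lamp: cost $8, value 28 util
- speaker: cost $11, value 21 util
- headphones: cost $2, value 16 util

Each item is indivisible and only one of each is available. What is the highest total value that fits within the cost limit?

71 util

Check high-value combinations within $15:
- board game+blender: cost 11+4=15, value 46+25=71
- blender+desk lamp+headphones: cost 4+8+2=14, value 25+28+16=69
- board game+headphones: cost 11+2=13, value 46+16=62
- kettle+headphones: cost 12+2=14, value 39+16=55
Best: 71 util.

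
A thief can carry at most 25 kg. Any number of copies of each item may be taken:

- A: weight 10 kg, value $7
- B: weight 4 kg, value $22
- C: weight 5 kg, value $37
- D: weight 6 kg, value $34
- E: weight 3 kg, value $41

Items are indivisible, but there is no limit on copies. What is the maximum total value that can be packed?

$328

Best value-per-unit is E at 41/3, and filling with it alone uses weight 8×3=24. No mix of the others beats 8×41 = 328.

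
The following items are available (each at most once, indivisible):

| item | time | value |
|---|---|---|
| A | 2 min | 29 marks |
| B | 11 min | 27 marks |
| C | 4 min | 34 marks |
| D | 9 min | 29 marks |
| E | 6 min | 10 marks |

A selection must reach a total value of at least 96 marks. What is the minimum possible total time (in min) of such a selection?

21

Subsets with value ≥ 96, sorted by total time:
- A+C+D+E: time 21, value 102
- A+B+C+E: time 23, value 100
- A+B+C+D: time 26, value 119
Minimum time: 21 min.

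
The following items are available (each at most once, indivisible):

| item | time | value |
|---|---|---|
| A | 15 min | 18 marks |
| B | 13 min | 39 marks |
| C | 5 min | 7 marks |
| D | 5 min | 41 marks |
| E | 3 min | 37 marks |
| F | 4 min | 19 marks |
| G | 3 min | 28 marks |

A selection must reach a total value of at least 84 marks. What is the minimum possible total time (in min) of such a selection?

10

Subsets with value ≥ 84, sorted by total time:
- E+F+G: time 10, value 84
- D+E+G: time 11, value 106
Minimum time: 10 min.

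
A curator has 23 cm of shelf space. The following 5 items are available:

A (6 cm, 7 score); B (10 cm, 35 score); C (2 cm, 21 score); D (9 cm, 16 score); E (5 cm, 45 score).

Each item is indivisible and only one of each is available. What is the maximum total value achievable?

Check high-value combinations within 23 cm:
- A+B+C+E: length 6+10+2+5=23, value 7+35+21+45=108
- B+C+E: length 10+2+5=17, value 35+21+45=101
- A+C+D+E: length 6+2+9+5=22, value 7+21+16+45=89
- A+B+E: length 6+10+5=21, value 7+35+45=87
- C+D+E: length 2+9+5=16, value 21+16+45=82
Best: 108 score.

108 score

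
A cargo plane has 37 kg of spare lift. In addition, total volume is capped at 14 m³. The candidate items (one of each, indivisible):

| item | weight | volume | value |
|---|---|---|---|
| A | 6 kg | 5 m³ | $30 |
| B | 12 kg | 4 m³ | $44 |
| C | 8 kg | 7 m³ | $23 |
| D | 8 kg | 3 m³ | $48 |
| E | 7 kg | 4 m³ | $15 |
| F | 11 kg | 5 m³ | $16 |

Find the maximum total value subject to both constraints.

Feasible sets respecting both limits:
- A+B+D: weight 26, volume 12, value 122
- B+C+D: weight 28, volume 14, value 115
- B+D+F: weight 31, volume 12, value 108
Best: $122.

$122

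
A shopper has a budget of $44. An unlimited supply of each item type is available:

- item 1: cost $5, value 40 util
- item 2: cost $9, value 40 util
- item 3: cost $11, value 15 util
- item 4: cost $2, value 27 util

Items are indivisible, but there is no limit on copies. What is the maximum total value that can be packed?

594 util

Best value-per-unit is item 4 at 27/2, and filling with it alone uses cost 22×2=44. No mix of the others beats 22×27 = 594.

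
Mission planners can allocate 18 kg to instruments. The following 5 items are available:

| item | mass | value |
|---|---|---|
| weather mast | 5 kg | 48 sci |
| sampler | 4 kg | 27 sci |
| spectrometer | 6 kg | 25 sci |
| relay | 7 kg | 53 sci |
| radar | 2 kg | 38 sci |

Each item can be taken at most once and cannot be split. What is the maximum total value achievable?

166 sci

Check high-value combinations within 18 kg:
- weather mast+sampler+relay+radar: mass 5+4+7+2=18, value 48+27+53+38=166
- weather mast+relay+radar: mass 5+7+2=14, value 48+53+38=139
- weather mast+sampler+spectrometer+radar: mass 5+4+6+2=17, value 48+27+25+38=138
- weather mast+sampler+relay: mass 5+4+7=16, value 48+27+53=128
Best: 166 sci.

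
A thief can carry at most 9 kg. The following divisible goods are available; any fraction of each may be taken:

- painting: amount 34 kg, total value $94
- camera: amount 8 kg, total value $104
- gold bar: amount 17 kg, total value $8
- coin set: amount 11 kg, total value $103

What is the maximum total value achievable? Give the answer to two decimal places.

Take in order of value per unit:
- camera (104/8 per unit): all 8 → value 104, running total 104.00
- coin set (103/11 per unit): 1 of 11 → value 1×103/11 = 9.3636, running total 113.36
Total 113.36.

113.36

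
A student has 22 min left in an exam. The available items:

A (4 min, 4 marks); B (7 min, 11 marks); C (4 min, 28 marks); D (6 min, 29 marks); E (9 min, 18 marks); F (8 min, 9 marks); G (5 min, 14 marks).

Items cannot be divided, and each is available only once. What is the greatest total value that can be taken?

82 marks

Check high-value combinations within 22 min:
- B+C+D+G: time 7+4+6+5=22, value 11+28+29+14=82
- C+D+E: time 4+6+9=19, value 28+29+18=75
- A+C+D+G: time 4+4+6+5=19, value 4+28+29+14=75
- A+B+C+D: time 4+7+4+6=21, value 4+11+28+29=72
Best: 82 marks.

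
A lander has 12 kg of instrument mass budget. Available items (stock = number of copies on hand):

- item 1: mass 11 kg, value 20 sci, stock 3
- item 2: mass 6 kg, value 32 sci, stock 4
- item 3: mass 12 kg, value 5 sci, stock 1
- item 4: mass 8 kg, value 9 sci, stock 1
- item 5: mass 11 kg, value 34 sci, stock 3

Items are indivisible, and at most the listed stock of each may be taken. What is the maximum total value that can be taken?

Best selections within mass 12 and stock limits:
- 2×item 2: mass 12, value 64
- 1×item 5: mass 11, value 34
Best: 64 sci.

64 sci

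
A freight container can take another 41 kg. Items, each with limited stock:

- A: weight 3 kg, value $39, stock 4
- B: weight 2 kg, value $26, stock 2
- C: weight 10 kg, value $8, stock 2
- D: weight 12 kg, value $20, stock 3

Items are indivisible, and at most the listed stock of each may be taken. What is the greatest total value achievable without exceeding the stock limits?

$248

Best selections within weight 41 and stock limits:
- 4×A + 2×B + 2×D: weight 40, value 248
- 4×A + 2×B + 1×C + 1×D: weight 38, value 236
- 4×A + 2×B + 1×D: weight 28, value 228
Best: $248.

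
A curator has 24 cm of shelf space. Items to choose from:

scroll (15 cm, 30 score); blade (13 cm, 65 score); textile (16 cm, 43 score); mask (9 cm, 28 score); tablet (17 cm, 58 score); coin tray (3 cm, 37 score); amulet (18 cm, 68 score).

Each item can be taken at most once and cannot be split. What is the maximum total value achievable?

105 score

Check high-value combinations within 24 cm:
- coin tray+amulet: length 3+18=21, value 37+68=105
- blade+coin tray: length 13+3=16, value 65+37=102
- tablet+coin tray: length 17+3=20, value 58+37=95
- blade+mask: length 13+9=22, value 65+28=93
- textile+coin tray: length 16+3=19, value 43+37=80
Best: 105 score.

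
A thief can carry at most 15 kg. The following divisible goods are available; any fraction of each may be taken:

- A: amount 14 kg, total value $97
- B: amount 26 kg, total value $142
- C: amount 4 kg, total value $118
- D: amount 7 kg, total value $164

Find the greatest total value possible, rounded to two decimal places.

Take in order of value per unit:
- C (118/4 per unit): all 4 → value 118, running total 118.00
- D (164/7 per unit): all 7 → value 164, running total 282.00
- A (97/14 per unit): 4 of 14 → value 4×97/14 = 27.7143, running total 309.71
Total 309.71.

309.71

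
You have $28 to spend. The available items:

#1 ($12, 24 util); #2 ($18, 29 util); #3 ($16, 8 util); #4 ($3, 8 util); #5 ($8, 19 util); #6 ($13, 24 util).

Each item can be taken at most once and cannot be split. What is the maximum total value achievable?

56 util

Check high-value combinations within $28:
- #1+#4+#6: cost 12+3+13=28, value 24+8+24=56
- #1+#4+#5: cost 12+3+8=23, value 24+8+19=51
- #4+#5+#6: cost 3+8+13=24, value 8+19+24=51
- #1+#6: cost 12+13=25, value 24+24=48
Best: 56 util.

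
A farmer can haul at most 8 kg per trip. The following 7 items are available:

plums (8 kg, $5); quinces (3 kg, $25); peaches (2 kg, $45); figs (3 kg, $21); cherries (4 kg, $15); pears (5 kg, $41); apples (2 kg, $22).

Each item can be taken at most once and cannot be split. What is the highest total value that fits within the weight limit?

$92

Check high-value combinations within 8 kg:
- quinces+peaches+apples: weight 3+2+2=7, value 25+45+22=92
- quinces+peaches+figs: weight 3+2+3=8, value 25+45+21=91
- peaches+figs+apples: weight 2+3+2=7, value 45+21+22=88
- peaches+pears: weight 2+5=7, value 45+41=86
Best: $92.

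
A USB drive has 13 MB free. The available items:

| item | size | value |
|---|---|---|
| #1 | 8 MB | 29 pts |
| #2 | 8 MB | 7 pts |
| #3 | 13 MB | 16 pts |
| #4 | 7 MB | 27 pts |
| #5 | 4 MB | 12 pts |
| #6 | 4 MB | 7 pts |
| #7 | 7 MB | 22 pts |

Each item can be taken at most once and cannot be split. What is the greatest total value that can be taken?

Check high-value combinations within 13 MB:
- #1+#5: size 8+4=12, value 29+12=41
- #4+#5: size 7+4=11, value 27+12=39
- #1+#6: size 8+4=12, value 29+7=36
Best: 41 pts.

41 pts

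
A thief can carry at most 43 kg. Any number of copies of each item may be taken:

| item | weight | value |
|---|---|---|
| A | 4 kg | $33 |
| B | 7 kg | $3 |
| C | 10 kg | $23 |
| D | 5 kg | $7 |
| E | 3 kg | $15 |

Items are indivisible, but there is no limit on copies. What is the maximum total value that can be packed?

Best value-per-unit is A at 33/4; filling with it alone gives 10×33 = 330.
Optimal mix: 10×A + 1×E → weight 43, value 345.

$345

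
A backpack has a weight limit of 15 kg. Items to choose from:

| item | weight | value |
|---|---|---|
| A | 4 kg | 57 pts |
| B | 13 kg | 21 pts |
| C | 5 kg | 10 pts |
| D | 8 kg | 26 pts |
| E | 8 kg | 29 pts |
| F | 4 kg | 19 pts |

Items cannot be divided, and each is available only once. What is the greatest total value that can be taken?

86 pts

This is a 0/1 knapsack; check combinations near the capacity.
- A+E: weight 4+8=12, value 57+29=86
- A+C+F: weight 4+5+4=13, value 57+10+19=86
- A+D: weight 4+8=12, value 57+26=83
- A+F: weight 4+4=8, value 57+19=76
- A+C: weight 4+5=9, value 57+10=67
Best: 86 pts.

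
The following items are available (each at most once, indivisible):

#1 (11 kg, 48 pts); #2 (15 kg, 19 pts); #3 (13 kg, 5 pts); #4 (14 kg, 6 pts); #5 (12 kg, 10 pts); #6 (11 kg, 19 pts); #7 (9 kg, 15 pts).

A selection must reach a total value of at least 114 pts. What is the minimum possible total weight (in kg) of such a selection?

71

Subsets with value ≥ 114, sorted by total weight:
- #1+#2+#3+#5+#6+#7: weight 71, value 116
- #1+#2+#4+#5+#6+#7: weight 72, value 117
Minimum weight: 71 kg.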